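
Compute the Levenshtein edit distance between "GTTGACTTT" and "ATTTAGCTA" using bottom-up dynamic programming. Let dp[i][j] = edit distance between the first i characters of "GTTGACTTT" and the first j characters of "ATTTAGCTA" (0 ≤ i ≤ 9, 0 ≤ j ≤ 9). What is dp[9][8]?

   ''  A  T  T  T  A  G  C  T  A
''  0  1  2  3  4  5  6  7  8  9
 G  1  1  2  3  4  5  5  6  7  8
 T  2  2  1  2  3  4  5  6  6  7
 T  3  3  2  1  2  3  4  5  6  7
 G  4  4  3  2  2  3  3  4  5  6
 A  5  4  4  3  3  2  3  4  5  5
 C  6  5  5  4  4  3  3  3  4  5
 T  7  6  5  5  4  4  4  4  3  4
 T  8  7  6  5  5  5  5  5  4  4
 T  9  8  7  6  5  6  6  6  5  5

5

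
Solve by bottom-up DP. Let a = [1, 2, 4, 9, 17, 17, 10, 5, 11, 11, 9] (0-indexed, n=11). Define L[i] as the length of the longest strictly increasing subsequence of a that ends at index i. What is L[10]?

5

   i    0    1    2    3    4    5    6    7    8    9   10
a[i]    1    2    4    9   17   17   10    5   11   11    9
L[i]    1    2    3    4    5    5    5    4    6    6    5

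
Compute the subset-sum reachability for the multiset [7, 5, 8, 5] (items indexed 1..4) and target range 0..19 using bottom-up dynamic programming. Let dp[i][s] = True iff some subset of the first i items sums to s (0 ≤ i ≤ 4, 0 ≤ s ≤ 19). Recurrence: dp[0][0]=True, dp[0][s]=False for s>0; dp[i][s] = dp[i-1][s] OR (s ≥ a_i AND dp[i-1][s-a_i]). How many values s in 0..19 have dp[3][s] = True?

i\s   0   1   2   3   4   5   6   7   8   9  10  11  12  13  14  15  16  17  18  19
  0   T   F   F   F   F   F   F   F   F   F   F   F   F   F   F   F   F   F   F   F
  1   T   F   F   F   F   F   F   T   F   F   F   F   F   F   F   F   F   F   F   F
  2   T   F   F   F   F   T   F   T   F   F   F   F   T   F   F   F   F   F   F   F
  3   T   F   F   F   F   T   F   T   T   F   F   F   T   T   F   T   F   F   F   F
  4   T   F   F   F   F   T   F   T   T   F   T   F   T   T   F   T   F   T   T   F

7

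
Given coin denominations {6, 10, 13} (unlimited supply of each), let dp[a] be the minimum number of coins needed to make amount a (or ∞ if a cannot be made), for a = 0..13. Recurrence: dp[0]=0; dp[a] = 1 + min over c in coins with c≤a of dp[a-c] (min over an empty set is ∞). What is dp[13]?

 a  0  1  2  3  4  5  6  7  8  9 10 11 12 13
dp  0  -  -  -  -  -  1  -  -  -  1  -  2  1
(- denotes ∞ / unreachable)

1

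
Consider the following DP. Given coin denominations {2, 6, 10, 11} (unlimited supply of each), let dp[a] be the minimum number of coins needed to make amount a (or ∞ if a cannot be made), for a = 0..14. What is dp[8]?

 a  0  1  2  3  4  5  6  7  8  9 10 11 12 13 14
dp  0  -  1  -  2  -  1  -  2  -  1  1  2  2  3
(- denotes ∞ / unreachable)

2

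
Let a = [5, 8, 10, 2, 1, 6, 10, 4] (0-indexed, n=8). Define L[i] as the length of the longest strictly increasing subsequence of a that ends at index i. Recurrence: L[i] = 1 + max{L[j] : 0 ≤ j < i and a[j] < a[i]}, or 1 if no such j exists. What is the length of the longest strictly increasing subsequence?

3

   i    0    1    2    3    4    5    6    7
a[i]    5    8   10    2    1    6   10    4
L[i]    1    2    3    1    1    2    3    2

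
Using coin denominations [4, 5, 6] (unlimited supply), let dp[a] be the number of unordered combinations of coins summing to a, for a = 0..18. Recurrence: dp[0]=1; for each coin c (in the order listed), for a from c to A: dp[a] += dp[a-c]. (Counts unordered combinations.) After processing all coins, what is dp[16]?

after  coin     0     1     2     3     4     5     6     7     8     9    10    11    12    13    14    15    16    17    18
          4     1     0     0     0     1     0     0     0     1     0     0     0     1     0     0     0     1     0     0
          5     1     0     0     0     1     1     0     0     1     1     1     0     1     1     1     1     1     1     1
          6     1     0     0     0     1     1     1     0     1     1     2     1     2     1     2     2     3     2     3

3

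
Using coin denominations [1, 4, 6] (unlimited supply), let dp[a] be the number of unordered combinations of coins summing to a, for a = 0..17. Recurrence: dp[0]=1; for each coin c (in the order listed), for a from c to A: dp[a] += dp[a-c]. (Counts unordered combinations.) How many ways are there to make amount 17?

10

after  coin     0     1     2     3     4     5     6     7     8     9    10    11    12    13    14    15    16    17
          1     1     1     1     1     1     1     1     1     1     1     1     1     1     1     1     1     1     1
          4     1     1     1     1     2     2     2     2     3     3     3     3     4     4     4     4     5     5
          6     1     1     1     1     2     2     3     3     4     4     5     5     7     7     8     8    10    10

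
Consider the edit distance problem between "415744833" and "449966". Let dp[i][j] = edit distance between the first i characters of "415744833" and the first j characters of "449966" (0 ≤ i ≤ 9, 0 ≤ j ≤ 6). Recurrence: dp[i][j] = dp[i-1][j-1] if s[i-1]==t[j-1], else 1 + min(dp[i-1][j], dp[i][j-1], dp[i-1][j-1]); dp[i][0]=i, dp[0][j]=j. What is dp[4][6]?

   ''  4  4  9  9  6  6
''  0  1  2  3  4  5  6
 4  1  0  1  2  3  4  5
 1  2  1  1  2  3  4  5
 5  3  2  2  2  3  4  5
 7  4  3  3  3  3  4  5
 4  5  4  3  4  4  4  5
 4  6  5  4  4  5  5  5
 8  7  6  5  5  5  6  6
 3  8  7  6  6  6  6  7
 3  9  8  7  7  7  7  7

5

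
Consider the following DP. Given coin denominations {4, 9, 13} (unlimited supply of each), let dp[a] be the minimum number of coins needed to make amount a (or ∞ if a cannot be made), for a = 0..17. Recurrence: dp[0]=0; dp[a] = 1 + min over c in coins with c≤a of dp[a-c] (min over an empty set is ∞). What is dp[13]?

1

 a  0  1  2  3  4  5  6  7  8  9 10 11 12 13 14 15 16 17
dp  0  -  -  -  1  -  -  -  2  1  -  -  3  1  -  -  4  2
(- denotes ∞ / unreachable)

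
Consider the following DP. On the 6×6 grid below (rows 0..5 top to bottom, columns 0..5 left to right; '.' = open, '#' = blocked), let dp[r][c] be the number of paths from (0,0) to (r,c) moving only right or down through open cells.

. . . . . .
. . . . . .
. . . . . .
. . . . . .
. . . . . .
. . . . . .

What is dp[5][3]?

r\c   0   1   2   3   4   5
  0   1   1   1   1   1   1
  1   1   2   3   4   5   6
  2   1   3   6  10  15  21
  3   1   4  10  20  35  56
  4   1   5  15  35  70 126
  5   1   6  21  56 126 252

56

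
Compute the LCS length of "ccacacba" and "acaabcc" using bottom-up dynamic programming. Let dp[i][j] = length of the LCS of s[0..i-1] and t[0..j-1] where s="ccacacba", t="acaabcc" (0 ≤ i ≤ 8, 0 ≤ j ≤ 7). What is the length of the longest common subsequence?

   ''  a  c  a  a  b  c  c
''  0  0  0  0  0  0  0  0
 c  0  0  1  1  1  1  1  1
 c  0  0  1  1  1  1  2  2
 a  0  1  1  2  2  2  2  2
 c  0  1  2  2  2  2  3  3
 a  0  1  2  3  3  3  3  3
 c  0  1  2  3  3  3  4  4
 b  0  1  2  3  3  4  4  4
 a  0  1  2  3  4  4  4  4

4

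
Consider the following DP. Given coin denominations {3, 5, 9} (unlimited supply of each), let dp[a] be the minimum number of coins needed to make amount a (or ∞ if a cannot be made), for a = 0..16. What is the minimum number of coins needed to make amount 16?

4

 a  0  1  2  3  4  5  6  7  8  9 10 11 12 13 14 15 16
dp  0  -  -  1  -  1  2  -  2  1  2  3  2  3  2  3  4
(- denotes ∞ / unreachable)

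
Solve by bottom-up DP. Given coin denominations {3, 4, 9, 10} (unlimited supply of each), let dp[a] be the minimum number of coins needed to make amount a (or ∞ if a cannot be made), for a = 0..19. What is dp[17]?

 a  0  1  2  3  4  5  6  7  8  9 10 11 12 13 14 15 16 17 18 19
dp  0  -  -  1  1  -  2  2  2  1  1  3  2  2  2  3  3  3  2  2
(- denotes ∞ / unreachable)

3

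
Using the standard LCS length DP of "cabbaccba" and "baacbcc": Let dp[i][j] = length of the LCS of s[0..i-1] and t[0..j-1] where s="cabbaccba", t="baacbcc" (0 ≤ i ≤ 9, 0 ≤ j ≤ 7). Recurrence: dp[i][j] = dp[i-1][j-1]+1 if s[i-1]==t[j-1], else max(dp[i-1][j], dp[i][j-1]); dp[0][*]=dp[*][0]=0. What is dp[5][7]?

   ''  b  a  a  c  b  c  c
''  0  0  0  0  0  0  0  0
 c  0  0  0  0  1  1  1  1
 a  0  0  1  1  1  1  1  1
 b  0  1  1  1  1  2  2  2
 b  0  1  1  1  1  2  2  2
 a  0  1  2  2  2  2  2  2
 c  0  1  2  2  3  3  3  3
 c  0  1  2  2  3  3  4  4
 b  0  1  2  2  3  4  4  4
 a  0  1  2  3  3  4  4  4

2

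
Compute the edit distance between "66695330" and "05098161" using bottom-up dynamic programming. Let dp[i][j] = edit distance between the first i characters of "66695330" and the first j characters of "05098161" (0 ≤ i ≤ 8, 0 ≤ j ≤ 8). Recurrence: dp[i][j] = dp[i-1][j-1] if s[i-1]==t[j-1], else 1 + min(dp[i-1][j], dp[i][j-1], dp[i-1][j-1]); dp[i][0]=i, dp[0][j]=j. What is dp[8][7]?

   ''  0  5  0  9  8  1  6  1
''  0  1  2  3  4  5  6  7  8
 6  1  1  2  3  4  5  6  6  7
 6  2  2  2  3  4  5  6  6  7
 6  3  3  3  3  4  5  6  6  7
 9  4  4  4  4  3  4  5  6  7
 5  5  5  4  5  4  4  5  6  7
 3  6  6  5  5  5  5  5  6  7
 3  7  7  6  6  6  6  6  6  7
 0  8  7  7  6  7  7  7  7  7

7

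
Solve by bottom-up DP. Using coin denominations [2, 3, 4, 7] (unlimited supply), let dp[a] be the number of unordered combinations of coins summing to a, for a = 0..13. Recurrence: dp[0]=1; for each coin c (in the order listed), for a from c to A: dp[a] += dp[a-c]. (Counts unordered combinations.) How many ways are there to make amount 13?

8

after  coin     0     1     2     3     4     5     6     7     8     9    10    11    12    13
          2     1     0     1     0     1     0     1     0     1     0     1     0     1     0
          3     1     0     1     1     1     1     2     1     2     2     2     2     3     2
          4     1     0     1     1     2     1     3     2     4     3     5     4     7     5
          7     1     0     1     1     2     1     3     3     4     4     6     6     8     8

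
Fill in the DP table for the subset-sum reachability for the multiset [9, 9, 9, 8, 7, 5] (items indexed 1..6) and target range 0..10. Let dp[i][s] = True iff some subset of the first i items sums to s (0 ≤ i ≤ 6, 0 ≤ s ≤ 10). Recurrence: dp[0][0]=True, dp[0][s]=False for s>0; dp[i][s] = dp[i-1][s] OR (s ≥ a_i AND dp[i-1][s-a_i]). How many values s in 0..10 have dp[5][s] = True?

4

i\s   0   1   2   3   4   5   6   7   8   9  10
  0   T   F   F   F   F   F   F   F   F   F   F
  1   T   F   F   F   F   F   F   F   F   T   F
  2   T   F   F   F   F   F   F   F   F   T   F
  3   T   F   F   F   F   F   F   F   F   T   F
  4   T   F   F   F   F   F   F   F   T   T   F
  5   T   F   F   F   F   F   F   T   T   T   F
  6   T   F   F   F   F   T   F   T   T   T   F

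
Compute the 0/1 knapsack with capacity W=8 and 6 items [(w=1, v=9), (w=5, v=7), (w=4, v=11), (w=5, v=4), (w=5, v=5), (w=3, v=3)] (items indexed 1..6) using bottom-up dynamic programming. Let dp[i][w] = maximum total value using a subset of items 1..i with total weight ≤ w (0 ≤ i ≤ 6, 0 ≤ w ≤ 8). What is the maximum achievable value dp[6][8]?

i\w   0   1   2   3   4   5   6   7   8
  0   0   0   0   0   0   0   0   0   0
  1   0   9   9   9   9   9   9   9   9
  2   0   9   9   9   9   9  16  16  16
  3   0   9   9   9  11  20  20  20  20
  4   0   9   9   9  11  20  20  20  20
  5   0   9   9   9  11  20  20  20  20
  6   0   9   9   9  12  20  20  20  23

23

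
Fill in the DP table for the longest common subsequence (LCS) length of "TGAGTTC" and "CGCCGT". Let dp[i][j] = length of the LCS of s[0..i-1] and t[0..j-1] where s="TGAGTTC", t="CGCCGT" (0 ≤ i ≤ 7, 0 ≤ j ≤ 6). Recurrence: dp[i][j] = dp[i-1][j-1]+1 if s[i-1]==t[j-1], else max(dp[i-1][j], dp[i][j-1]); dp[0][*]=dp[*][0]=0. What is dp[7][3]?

2

   ''  C  G  C  C  G  T
''  0  0  0  0  0  0  0
 T  0  0  0  0  0  0  1
 G  0  0  1  1  1  1  1
 A  0  0  1  1  1  1  1
 G  0  0  1  1  1  2  2
 T  0  0  1  1  1  2  3
 T  0  0  1  1  1  2  3
 C  0  1  1  2  2  2  3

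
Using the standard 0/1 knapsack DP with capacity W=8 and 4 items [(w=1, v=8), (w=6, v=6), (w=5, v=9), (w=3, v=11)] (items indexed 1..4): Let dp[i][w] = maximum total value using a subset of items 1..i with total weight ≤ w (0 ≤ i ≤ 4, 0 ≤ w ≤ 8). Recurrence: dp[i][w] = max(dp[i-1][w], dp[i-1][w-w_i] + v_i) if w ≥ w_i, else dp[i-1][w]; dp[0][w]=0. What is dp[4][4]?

19

i\w   0   1   2   3   4   5   6   7   8
  0   0   0   0   0   0   0   0   0   0
  1   0   8   8   8   8   8   8   8   8
  2   0   8   8   8   8   8   8  14  14
  3   0   8   8   8   8   9  17  17  17
  4   0   8   8  11  19  19  19  19  20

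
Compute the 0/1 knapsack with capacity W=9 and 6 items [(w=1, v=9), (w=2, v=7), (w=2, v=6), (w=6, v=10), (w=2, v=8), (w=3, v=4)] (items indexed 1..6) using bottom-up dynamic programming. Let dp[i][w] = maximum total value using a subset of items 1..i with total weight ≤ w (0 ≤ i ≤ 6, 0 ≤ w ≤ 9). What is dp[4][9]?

26

i\w   0   1   2   3   4   5   6   7   8   9
  0   0   0   0   0   0   0   0   0   0   0
  1   0   9   9   9   9   9   9   9   9   9
  2   0   9   9  16  16  16  16  16  16  16
  3   0   9   9  16  16  22  22  22  22  22
  4   0   9   9  16  16  22  22  22  22  26
  5   0   9   9  17  17  24  24  30  30  30
  6   0   9   9  17  17  24  24  30  30  30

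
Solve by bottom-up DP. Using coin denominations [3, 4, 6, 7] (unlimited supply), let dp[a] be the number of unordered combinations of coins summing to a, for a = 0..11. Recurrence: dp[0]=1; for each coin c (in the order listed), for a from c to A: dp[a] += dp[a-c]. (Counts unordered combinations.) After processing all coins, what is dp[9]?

after  coin     0     1     2     3     4     5     6     7     8     9    10    11
          3     1     0     0     1     0     0     1     0     0     1     0     0
          4     1     0     0     1     1     0     1     1     1     1     1     1
          6     1     0     0     1     1     0     2     1     1     2     2     1
          7     1     0     0     1     1     0     2     2     1     2     3     2

2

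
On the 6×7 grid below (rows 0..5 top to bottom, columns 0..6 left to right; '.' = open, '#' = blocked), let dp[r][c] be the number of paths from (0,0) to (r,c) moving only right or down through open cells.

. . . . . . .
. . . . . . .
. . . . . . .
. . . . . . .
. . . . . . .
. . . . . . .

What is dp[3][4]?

35

r\c   0   1   2   3   4   5   6
  0   1   1   1   1   1   1   1
  1   1   2   3   4   5   6   7
  2   1   3   6  10  15  21  28
  3   1   4  10  20  35  56  84
  4   1   5  15  35  70 126 210
  5   1   6  21  56 126 252 462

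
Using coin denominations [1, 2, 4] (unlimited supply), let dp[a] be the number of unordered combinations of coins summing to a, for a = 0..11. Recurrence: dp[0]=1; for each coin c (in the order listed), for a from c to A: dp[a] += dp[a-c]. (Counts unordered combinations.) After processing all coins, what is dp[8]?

9

after  coin     0     1     2     3     4     5     6     7     8     9    10    11
          1     1     1     1     1     1     1     1     1     1     1     1     1
          2     1     1     2     2     3     3     4     4     5     5     6     6
          4     1     1     2     2     4     4     6     6     9     9    12    12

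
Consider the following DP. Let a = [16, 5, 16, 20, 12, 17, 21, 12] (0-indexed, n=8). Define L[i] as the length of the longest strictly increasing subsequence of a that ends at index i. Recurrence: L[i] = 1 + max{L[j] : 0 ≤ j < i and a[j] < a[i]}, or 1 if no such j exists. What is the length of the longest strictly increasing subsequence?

   i    0    1    2    3    4    5    6    7
a[i]   16    5   16   20   12   17   21   12
L[i]    1    1    2    3    2    3    4    2

4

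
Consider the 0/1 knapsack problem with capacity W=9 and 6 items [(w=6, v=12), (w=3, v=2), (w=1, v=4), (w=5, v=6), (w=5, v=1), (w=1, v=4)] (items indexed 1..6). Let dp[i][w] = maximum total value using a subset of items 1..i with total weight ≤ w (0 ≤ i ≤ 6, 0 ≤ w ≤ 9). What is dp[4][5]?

i\w   0   1   2   3   4   5   6   7   8   9
  0   0   0   0   0   0   0   0   0   0   0
  1   0   0   0   0   0   0  12  12  12  12
  2   0   0   0   2   2   2  12  12  12  14
  3   0   4   4   4   6   6  12  16  16  16
  4   0   4   4   4   6   6  12  16  16  16
  5   0   4   4   4   6   6  12  16  16  16
  6   0   4   8   8   8  10  12  16  20  20

6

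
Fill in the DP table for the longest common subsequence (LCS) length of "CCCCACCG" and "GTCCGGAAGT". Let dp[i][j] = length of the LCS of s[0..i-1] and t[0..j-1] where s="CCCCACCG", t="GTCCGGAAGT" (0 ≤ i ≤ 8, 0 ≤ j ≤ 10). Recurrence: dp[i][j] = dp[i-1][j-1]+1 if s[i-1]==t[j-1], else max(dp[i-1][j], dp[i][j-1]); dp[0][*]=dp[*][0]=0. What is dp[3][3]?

   ''  G  T  C  C  G  G  A  A  G  T
''  0  0  0  0  0  0  0  0  0  0  0
 C  0  0  0  1  1  1  1  1  1  1  1
 C  0  0  0  1  2  2  2  2  2  2  2
 C  0  0  0  1  2  2  2  2  2  2  2
 C  0  0  0  1  2  2  2  2  2  2  2
 A  0  0  0  1  2  2  2  3  3  3  3
 C  0  0  0  1  2  2  2  3  3  3  3
 C  0  0  0  1  2  2  2  3  3  3  3
 G  0  1  1  1  2  3  3  3  3  4  4

1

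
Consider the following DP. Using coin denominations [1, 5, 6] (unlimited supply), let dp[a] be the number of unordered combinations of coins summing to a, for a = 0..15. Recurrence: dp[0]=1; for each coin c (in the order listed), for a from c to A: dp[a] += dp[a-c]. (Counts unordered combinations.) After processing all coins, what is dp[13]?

after  coin     0     1     2     3     4     5     6     7     8     9    10    11    12    13    14    15
          1     1     1     1     1     1     1     1     1     1     1     1     1     1     1     1     1
          5     1     1     1     1     1     2     2     2     2     2     3     3     3     3     3     4
          6     1     1     1     1     1     2     3     3     3     3     4     5     6     6     6     7

6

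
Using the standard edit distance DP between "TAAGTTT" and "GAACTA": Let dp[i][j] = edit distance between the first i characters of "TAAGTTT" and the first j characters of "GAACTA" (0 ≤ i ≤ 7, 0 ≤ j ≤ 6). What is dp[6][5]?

   ''  G  A  A  C  T  A
''  0  1  2  3  4  5  6
 T  1  1  2  3  4  4  5
 A  2  2  1  2  3  4  4
 A  3  3  2  1  2  3  4
 G  4  3  3  2  2  3  4
 T  5  4  4  3  3  2  3
 T  6  5  5  4  4  3  3
 T  7  6  6  5  5  4  4

3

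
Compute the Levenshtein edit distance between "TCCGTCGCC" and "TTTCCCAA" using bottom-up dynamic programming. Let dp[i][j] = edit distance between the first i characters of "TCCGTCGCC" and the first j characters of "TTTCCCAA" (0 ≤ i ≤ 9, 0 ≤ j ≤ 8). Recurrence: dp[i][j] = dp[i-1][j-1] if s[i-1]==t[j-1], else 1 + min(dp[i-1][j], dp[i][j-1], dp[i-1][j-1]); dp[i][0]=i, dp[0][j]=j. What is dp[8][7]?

   ''  T  T  T  C  C  C  A  A
''  0  1  2  3  4  5  6  7  8
 T  1  0  1  2  3  4  5  6  7
 C  2  1  1  2  2  3  4  5  6
 C  3  2  2  2  2  2  3  4  5
 G  4  3  3  3  3  3  3  4  5
 T  5  4  3  3  4  4  4  4  5
 C  6  5  4  4  3  4  4  5  5
 G  7  6  5  5  4  4  5  5  6
 C  8  7  6  6  5  4  4  5  6
 C  9  8  7  7  6  5  4  5  6

5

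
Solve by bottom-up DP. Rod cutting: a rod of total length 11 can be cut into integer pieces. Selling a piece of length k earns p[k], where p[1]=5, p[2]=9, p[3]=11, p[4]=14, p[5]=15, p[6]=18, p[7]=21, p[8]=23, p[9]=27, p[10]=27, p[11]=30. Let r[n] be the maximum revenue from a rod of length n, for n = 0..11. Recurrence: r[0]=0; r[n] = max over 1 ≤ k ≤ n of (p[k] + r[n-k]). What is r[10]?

50

   n    0    1    2    3    4    5    6    7    8    9   10   11
r[n]    0    5   10   15   20   25   30   35   40   45   50   55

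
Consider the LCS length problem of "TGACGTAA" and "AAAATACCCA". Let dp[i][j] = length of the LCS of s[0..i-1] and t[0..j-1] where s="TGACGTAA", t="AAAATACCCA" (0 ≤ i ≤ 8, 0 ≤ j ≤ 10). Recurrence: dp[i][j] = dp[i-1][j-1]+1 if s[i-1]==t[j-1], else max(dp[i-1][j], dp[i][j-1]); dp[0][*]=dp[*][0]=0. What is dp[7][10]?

4

   ''  A  A  A  A  T  A  C  C  C  A
''  0  0  0  0  0  0  0  0  0  0  0
 T  0  0  0  0  0  1  1  1  1  1  1
 G  0  0  0  0  0  1  1  1  1  1  1
 A  0  1  1  1  1  1  2  2  2  2  2
 C  0  1  1  1  1  1  2  3  3  3  3
 G  0  1  1  1  1  1  2  3  3  3  3
 T  0  1  1  1  1  2  2  3  3  3  3
 A  0  1  2  2  2  2  3  3  3  3  4
 A  0  1  2  3  3  3  3  3  3  3  4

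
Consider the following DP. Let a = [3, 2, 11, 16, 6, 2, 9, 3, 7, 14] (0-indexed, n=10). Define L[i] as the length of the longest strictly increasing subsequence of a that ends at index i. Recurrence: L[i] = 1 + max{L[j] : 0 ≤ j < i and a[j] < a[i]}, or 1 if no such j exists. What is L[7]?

2

   i    0    1    2    3    4    5    6    7    8    9
a[i]    3    2   11   16    6    2    9    3    7   14
L[i]    1    1    2    3    2    1    3    2    3    4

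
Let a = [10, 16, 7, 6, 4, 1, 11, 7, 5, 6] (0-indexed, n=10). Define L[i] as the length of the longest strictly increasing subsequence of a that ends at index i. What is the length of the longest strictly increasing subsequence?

3

   i    0    1    2    3    4    5    6    7    8    9
a[i]   10   16    7    6    4    1   11    7    5    6
L[i]    1    2    1    1    1    1    2    2    2    3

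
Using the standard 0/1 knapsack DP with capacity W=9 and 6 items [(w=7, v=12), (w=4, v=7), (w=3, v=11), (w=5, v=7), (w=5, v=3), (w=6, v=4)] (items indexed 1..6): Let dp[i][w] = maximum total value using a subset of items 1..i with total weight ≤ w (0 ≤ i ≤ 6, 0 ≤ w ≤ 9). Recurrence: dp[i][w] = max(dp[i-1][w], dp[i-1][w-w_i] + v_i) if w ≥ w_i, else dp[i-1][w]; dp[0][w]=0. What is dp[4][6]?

i\w   0   1   2   3   4   5   6   7   8   9
  0   0   0   0   0   0   0   0   0   0   0
  1   0   0   0   0   0   0   0  12  12  12
  2   0   0   0   0   7   7   7  12  12  12
  3   0   0   0  11  11  11  11  18  18  18
  4   0   0   0  11  11  11  11  18  18  18
  5   0   0   0  11  11  11  11  18  18  18
  6   0   0   0  11  11  11  11  18  18  18

11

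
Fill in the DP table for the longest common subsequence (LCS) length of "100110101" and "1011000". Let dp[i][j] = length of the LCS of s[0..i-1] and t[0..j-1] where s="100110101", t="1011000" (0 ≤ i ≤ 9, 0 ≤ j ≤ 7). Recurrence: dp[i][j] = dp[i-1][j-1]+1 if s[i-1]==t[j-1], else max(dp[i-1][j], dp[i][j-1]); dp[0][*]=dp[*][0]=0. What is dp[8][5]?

5

   ''  1  0  1  1  0  0  0
''  0  0  0  0  0  0  0  0
 1  0  1  1  1  1  1  1  1
 0  0  1  2  2  2  2  2  2
 0  0  1  2  2  2  3  3  3
 1  0  1  2  3  3  3  3  3
 1  0  1  2  3  4  4  4  4
 0  0  1  2  3  4  5  5  5
 1  0  1  2  3  4  5  5  5
 0  0  1  2  3  4  5  6  6
 1  0  1  2  3  4  5  6  6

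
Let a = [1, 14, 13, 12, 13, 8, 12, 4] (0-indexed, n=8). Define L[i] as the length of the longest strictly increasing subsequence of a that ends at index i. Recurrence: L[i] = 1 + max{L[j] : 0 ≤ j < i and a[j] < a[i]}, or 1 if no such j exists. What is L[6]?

   i    0    1    2    3    4    5    6    7
a[i]    1   14   13   12   13    8   12    4
L[i]    1    2    2    2    3    2    3    2

3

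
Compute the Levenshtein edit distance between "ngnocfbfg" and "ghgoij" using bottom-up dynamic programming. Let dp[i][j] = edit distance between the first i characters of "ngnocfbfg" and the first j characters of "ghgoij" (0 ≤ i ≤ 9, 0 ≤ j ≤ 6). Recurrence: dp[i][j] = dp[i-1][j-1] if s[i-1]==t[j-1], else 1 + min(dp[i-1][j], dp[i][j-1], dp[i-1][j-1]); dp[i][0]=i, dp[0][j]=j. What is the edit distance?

8

   ''  g  h  g  o  i  j
''  0  1  2  3  4  5  6
 n  1  1  2  3  4  5  6
 g  2  1  2  2  3  4  5
 n  3  2  2  3  3  4  5
 o  4  3  3  3  3  4  5
 c  5  4  4  4  4  4  5
 f  6  5  5  5  5  5  5
 b  7  6  6  6  6  6  6
 f  8  7  7  7  7  7  7
 g  9  8  8  7  8  8  8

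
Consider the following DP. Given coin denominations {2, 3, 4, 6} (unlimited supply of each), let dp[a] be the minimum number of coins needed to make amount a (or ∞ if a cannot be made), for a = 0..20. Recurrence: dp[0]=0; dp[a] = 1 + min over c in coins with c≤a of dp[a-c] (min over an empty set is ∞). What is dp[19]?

4

 a  0  1  2  3  4  5  6  7  8  9 10 11 12 13 14 15 16 17 18 19 20
dp  0  -  1  1  1  2  1  2  2  2  2  3  2  3  3  3  3  4  3  4  4
(- denotes ∞ / unreachable)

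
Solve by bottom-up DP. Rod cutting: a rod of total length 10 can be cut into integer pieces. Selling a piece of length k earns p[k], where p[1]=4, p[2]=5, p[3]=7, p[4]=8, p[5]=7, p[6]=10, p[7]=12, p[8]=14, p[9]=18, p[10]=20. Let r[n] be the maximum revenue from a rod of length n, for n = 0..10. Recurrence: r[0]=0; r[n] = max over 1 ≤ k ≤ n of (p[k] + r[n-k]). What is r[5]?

   n    0    1    2    3    4    5    6    7    8    9   10
r[n]    0    4    8   12   16   20   24   28   32   36   40

20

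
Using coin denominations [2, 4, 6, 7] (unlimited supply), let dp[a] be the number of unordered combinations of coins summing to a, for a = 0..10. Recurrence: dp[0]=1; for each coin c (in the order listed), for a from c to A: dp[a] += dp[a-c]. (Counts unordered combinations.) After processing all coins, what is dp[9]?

1

after  coin     0     1     2     3     4     5     6     7     8     9    10
          2     1     0     1     0     1     0     1     0     1     0     1
          4     1     0     1     0     2     0     2     0     3     0     3
          6     1     0     1     0     2     0     3     0     4     0     5
          7     1     0     1     0     2     0     3     1     4     1     5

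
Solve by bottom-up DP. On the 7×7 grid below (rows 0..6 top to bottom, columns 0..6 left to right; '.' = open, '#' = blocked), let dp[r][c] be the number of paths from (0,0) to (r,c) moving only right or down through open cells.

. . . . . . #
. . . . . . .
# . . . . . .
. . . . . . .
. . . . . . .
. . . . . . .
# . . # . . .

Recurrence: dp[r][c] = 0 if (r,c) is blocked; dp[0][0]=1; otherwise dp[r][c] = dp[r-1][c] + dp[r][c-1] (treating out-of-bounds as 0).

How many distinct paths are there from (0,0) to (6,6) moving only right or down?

r\c   0   1   2   3   4   5   6
  0   1   1   1   1   1   1   0
  1   1   2   3   4   5   6   6
  2   0   2   5   9  14  20  26
  3   0   2   7  16  30  50  76
  4   0   2   9  25  55 105 181
  5   0   2  11  36  91 196 377
  6   0   2  13   0  91 287 664

664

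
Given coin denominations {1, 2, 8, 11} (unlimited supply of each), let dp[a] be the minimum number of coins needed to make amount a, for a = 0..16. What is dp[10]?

2

 a  0  1  2  3  4  5  6  7  8  9 10 11 12 13 14 15 16
dp  0  1  1  2  2  3  3  4  1  2  2  1  2  2  3  3  2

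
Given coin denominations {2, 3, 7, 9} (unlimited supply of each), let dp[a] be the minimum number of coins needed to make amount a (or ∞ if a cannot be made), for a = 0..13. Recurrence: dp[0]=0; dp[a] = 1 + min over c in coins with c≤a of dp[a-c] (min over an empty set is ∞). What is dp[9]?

1

 a  0  1  2  3  4  5  6  7  8  9 10 11 12 13
dp  0  -  1  1  2  2  2  1  3  1  2  2  2  3
(- denotes ∞ / unreachable)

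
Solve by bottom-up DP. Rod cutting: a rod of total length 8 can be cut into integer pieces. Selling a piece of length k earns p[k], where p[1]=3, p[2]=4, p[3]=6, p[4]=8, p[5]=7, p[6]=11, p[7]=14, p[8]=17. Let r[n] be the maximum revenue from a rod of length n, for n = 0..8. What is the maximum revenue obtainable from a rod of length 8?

   n    0    1    2    3    4    5    6    7    8
r[n]    0    3    6    9   12   15   18   21   24

24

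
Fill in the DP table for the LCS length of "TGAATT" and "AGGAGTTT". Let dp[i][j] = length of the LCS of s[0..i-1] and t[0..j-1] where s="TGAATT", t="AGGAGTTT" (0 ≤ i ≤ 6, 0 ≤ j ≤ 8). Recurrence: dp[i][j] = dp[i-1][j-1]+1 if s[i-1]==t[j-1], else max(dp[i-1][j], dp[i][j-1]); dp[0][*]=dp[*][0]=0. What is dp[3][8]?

2

   ''  A  G  G  A  G  T  T  T
''  0  0  0  0  0  0  0  0  0
 T  0  0  0  0  0  0  1  1  1
 G  0  0  1  1  1  1  1  1  1
 A  0  1  1  1  2  2  2  2  2
 A  0  1  1  1  2  2  2  2  2
 T  0  1  1  1  2  2  3  3  3
 T  0  1  1  1  2  2  3  4  4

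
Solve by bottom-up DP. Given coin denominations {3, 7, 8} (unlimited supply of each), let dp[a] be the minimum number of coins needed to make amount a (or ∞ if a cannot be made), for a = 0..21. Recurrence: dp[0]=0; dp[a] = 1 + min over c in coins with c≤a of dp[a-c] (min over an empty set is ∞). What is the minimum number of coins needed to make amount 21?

3

 a  0  1  2  3  4  5  6  7  8  9 10 11 12 13 14 15 16 17 18 19 20 21
dp  0  -  -  1  -  -  2  1  1  3  2  2  4  3  2  2  2  3  3  3  4  3
(- denotes ∞ / unreachable)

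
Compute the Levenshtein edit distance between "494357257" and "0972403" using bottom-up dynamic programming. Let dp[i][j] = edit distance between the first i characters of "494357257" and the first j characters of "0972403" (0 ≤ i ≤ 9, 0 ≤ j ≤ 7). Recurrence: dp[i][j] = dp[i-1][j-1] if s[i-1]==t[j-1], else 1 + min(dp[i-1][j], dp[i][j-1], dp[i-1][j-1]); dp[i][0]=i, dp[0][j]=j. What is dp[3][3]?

2

   ''  0  9  7  2  4  0  3
''  0  1  2  3  4  5  6  7
 4  1  1  2  3  4  4  5  6
 9  2  2  1  2  3  4  5  6
 4  3  3  2  2  3  3  4  5
 3  4  4  3  3  3  4  4  4
 5  5  5  4  4  4  4  5  5
 7  6  6  5  4  5  5  5  6
 2  7  7  6  5  4  5  6  6
 5  8  8  7  6  5  5  6  7
 7  9  9  8  7  6  6  6  7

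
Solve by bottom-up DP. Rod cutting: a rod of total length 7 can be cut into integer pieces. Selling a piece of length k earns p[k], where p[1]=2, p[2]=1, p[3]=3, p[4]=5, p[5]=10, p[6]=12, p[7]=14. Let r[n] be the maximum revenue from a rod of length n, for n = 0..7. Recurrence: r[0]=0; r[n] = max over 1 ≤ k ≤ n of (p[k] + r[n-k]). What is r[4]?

8

   n    0    1    2    3    4    5    6    7
r[n]    0    2    4    6    8   10   12   14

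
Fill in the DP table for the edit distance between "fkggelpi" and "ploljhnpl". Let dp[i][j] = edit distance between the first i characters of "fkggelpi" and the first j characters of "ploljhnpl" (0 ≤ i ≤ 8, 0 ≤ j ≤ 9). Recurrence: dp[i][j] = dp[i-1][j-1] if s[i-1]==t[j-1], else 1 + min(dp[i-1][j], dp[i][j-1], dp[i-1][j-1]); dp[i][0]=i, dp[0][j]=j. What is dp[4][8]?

8

   ''  p  l  o  l  j  h  n  p  l
''  0  1  2  3  4  5  6  7  8  9
 f  1  1  2  3  4  5  6  7  8  9
 k  2  2  2  3  4  5  6  7  8  9
 g  3  3  3  3  4  5  6  7  8  9
 g  4  4  4  4  4  5  6  7  8  9
 e  5  5  5  5  5  5  6  7  8  9
 l  6  6  5  6  5  6  6  7  8  8
 p  7  6  6  6  6  6  7  7  7  8
 i  8  7  7  7  7  7  7  8  8  8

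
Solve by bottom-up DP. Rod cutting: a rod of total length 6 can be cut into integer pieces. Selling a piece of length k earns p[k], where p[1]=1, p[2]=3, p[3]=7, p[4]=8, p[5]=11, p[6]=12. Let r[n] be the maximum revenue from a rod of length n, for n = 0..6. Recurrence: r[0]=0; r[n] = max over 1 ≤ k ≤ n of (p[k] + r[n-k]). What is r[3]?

   n    0    1    2    3    4    5    6
r[n]    0    1    3    7    8   11   14

7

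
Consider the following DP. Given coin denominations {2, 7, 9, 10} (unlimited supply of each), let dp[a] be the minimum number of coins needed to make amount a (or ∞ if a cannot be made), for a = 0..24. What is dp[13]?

3

 a  0  1  2  3  4  5  6  7  8  9 10 11 12 13 14 15 16 17 18 19 20 21 22 23 24
dp  0  -  1  -  2  -  3  1  4  1  1  2  2  3  2  4  2  2  2  2  2  3  3  3  3
(- denotes ∞ / unreachable)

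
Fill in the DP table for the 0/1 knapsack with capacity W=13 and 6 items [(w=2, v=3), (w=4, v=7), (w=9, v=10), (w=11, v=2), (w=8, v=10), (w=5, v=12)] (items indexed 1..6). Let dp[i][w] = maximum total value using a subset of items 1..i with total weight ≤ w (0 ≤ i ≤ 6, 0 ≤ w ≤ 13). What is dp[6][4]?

7

i\w   0   1   2   3   4   5   6   7   8   9  10  11  12  13
  0   0   0   0   0   0   0   0   0   0   0   0   0   0   0
  1   0   0   3   3   3   3   3   3   3   3   3   3   3   3
  2   0   0   3   3   7   7  10  10  10  10  10  10  10  10
  3   0   0   3   3   7   7  10  10  10  10  10  13  13  17
  4   0   0   3   3   7   7  10  10  10  10  10  13  13  17
  5   0   0   3   3   7   7  10  10  10  10  13  13  17  17
  6   0   0   3   3   7  12  12  15  15  19  19  22  22  22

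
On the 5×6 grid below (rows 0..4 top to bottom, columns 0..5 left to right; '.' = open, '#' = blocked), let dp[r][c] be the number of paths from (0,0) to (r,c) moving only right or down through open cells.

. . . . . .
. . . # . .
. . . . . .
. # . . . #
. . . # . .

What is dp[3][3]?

r\c   0   1   2   3   4   5
  0   1   1   1   1   1   1
  1   1   2   3   0   1   2
  2   1   3   6   6   7   9
  3   1   0   6  12  19   0
  4   1   1   7   0  19  19

12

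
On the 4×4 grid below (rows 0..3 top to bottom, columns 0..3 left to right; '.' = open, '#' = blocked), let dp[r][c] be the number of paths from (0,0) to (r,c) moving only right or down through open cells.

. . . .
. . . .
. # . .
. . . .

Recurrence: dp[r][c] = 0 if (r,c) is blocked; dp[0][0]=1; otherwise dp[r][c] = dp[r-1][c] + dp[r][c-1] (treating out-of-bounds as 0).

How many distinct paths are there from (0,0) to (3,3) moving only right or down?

r\c   0   1   2   3
  0   1   1   1   1
  1   1   2   3   4
  2   1   0   3   7
  3   1   1   4  11

11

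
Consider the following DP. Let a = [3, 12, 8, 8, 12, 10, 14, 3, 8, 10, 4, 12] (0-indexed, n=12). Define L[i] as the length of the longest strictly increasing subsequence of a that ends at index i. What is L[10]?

   i    0    1    2    3    4    5    6    7    8    9   10   11
a[i]    3   12    8    8   12   10   14    3    8   10    4   12
L[i]    1    2    2    2    3    3    4    1    2    3    2    4

2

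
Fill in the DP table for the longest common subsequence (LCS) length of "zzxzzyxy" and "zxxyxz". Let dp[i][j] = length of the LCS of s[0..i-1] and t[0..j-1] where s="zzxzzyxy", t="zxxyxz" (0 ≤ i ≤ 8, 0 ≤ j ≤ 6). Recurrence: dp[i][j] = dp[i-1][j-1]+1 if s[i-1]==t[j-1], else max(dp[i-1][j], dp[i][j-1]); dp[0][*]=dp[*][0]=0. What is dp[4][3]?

   ''  z  x  x  y  x  z
''  0  0  0  0  0  0  0
 z  0  1  1  1  1  1  1
 z  0  1  1  1  1  1  2
 x  0  1  2  2  2  2  2
 z  0  1  2  2  2  2  3
 z  0  1  2  2  2  2  3
 y  0  1  2  2  3  3  3
 x  0  1  2  3  3  4  4
 y  0  1  2  3  4  4  4

2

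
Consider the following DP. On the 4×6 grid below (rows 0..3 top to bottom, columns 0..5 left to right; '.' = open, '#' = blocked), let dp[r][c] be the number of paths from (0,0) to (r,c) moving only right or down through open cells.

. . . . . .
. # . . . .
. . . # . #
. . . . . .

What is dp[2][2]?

2

r\c   0   1   2   3   4   5
  0   1   1   1   1   1   1
  1   1   0   1   2   3   4
  2   1   1   2   0   3   0
  3   1   2   4   4   7   7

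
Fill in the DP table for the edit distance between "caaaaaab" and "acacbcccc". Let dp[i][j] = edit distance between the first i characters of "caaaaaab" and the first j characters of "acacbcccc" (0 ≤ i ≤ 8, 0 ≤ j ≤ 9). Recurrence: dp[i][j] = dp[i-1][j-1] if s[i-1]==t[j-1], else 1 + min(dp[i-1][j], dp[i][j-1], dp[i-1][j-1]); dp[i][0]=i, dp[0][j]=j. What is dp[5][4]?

   ''  a  c  a  c  b  c  c  c  c
''  0  1  2  3  4  5  6  7  8  9
 c  1  1  1  2  3  4  5  6  7  8
 a  2  1  2  1  2  3  4  5  6  7
 a  3  2  2  2  2  3  4  5  6  7
 a  4  3  3  2  3  3  4  5  6  7
 a  5  4  4  3  3  4  4  5  6  7
 a  6  5  5  4  4  4  5  5  6  7
 a  7  6  6  5  5  5  5  6  6  7
 b  8  7  7  6  6  5  6  6  7  7

3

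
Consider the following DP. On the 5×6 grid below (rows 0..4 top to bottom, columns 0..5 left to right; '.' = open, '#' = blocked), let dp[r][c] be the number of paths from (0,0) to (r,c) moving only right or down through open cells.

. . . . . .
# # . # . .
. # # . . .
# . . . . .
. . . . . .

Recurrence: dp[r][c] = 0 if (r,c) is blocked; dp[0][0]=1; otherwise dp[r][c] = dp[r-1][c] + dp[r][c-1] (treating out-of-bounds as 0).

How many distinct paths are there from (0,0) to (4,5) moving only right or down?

r\c   0   1   2   3   4   5
  0   1   1   1   1   1   1
  1   0   0   1   0   1   2
  2   0   0   0   0   1   3
  3   0   0   0   0   1   4
  4   0   0   0   0   1   5

5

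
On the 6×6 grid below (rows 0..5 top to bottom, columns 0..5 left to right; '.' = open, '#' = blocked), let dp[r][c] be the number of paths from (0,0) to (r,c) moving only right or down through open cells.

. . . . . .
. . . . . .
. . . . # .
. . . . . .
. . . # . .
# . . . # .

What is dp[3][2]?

r\c   0   1   2   3   4   5
  0   1   1   1   1   1   1
  1   1   2   3   4   5   6
  2   1   3   6  10   0   6
  3   1   4  10  20  20  26
  4   1   5  15   0  20  46
  5   0   5  20  20   0  46

10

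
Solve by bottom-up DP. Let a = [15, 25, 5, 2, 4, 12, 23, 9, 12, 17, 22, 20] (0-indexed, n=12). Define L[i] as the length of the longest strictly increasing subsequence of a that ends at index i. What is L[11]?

   i    0    1    2    3    4    5    6    7    8    9   10   11
a[i]   15   25    5    2    4   12   23    9   12   17   22   20
L[i]    1    2    1    1    2    3    4    3    4    5    6    6

6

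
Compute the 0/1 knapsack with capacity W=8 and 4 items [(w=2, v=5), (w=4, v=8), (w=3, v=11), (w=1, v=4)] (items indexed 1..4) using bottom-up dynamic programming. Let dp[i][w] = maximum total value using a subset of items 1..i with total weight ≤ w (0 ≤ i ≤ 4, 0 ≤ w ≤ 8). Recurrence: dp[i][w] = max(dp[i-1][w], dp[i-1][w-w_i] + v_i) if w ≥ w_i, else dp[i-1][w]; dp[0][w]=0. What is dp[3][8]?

i\w   0   1   2   3   4   5   6   7   8
  0   0   0   0   0   0   0   0   0   0
  1   0   0   5   5   5   5   5   5   5
  2   0   0   5   5   8   8  13  13  13
  3   0   0   5  11  11  16  16  19  19
  4   0   4   5  11  15  16  20  20  23

19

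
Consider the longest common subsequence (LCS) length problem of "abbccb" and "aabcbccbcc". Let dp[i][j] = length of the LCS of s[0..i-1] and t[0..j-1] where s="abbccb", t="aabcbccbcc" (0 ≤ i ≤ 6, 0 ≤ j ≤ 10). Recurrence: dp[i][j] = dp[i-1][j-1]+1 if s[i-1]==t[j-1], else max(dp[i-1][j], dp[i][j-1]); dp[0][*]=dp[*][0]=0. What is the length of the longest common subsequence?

   ''  a  a  b  c  b  c  c  b  c  c
''  0  0  0  0  0  0  0  0  0  0  0
 a  0  1  1  1  1  1  1  1  1  1  1
 b  0  1  1  2  2  2  2  2  2  2  2
 b  0  1  1  2  2  3  3  3  3  3  3
 c  0  1  1  2  3  3  4  4  4  4  4
 c  0  1  1  2  3  3  4  5  5  5  5
 b  0  1  1  2  3  4  4  5  6  6  6

6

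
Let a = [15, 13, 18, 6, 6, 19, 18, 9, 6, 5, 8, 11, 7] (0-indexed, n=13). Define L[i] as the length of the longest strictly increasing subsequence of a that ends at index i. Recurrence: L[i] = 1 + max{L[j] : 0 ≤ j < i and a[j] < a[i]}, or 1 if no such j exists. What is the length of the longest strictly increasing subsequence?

3

   i    0    1    2    3    4    5    6    7    8    9   10   11   12
a[i]   15   13   18    6    6   19   18    9    6    5    8   11    7
L[i]    1    1    2    1    1    3    2    2    1    1    2    3    2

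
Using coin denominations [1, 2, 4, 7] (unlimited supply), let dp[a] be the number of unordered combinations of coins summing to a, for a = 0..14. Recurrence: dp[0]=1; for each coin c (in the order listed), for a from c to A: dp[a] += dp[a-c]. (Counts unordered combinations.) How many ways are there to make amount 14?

27

after  coin     0     1     2     3     4     5     6     7     8     9    10    11    12    13    14
          1     1     1     1     1     1     1     1     1     1     1     1     1     1     1     1
          2     1     1     2     2     3     3     4     4     5     5     6     6     7     7     8
          4     1     1     2     2     4     4     6     6     9     9    12    12    16    16    20
          7     1     1     2     2     4     4     6     7    10    11    14    16    20    22    27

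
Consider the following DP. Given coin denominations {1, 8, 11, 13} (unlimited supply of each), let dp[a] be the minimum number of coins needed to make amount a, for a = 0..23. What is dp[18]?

 a  0  1  2  3  4  5  6  7  8  9 10 11 12 13 14 15 16 17 18 19 20 21 22 23
dp  0  1  2  3  4  5  6  7  1  2  3  1  2  1  2  3  2  3  4  2  3  2  2  3

4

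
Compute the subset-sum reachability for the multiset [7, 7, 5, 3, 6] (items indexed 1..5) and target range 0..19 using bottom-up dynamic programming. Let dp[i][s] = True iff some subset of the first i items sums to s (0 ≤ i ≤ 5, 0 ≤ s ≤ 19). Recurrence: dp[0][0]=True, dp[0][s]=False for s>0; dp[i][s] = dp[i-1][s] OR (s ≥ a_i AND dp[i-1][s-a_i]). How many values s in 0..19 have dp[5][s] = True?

i\s   0   1   2   3   4   5   6   7   8   9  10  11  12  13  14  15  16  17  18  19
  0   T   F   F   F   F   F   F   F   F   F   F   F   F   F   F   F   F   F   F   F
  1   T   F   F   F   F   F   F   T   F   F   F   F   F   F   F   F   F   F   F   F
  2   T   F   F   F   F   F   F   T   F   F   F   F   F   F   T   F   F   F   F   F
  3   T   F   F   F   F   T   F   T   F   F   F   F   T   F   T   F   F   F   F   T
  4   T   F   F   T   F   T   F   T   T   F   T   F   T   F   T   T   F   T   F   T
  5   T   F   F   T   F   T   T   T   T   T   T   T   T   T   T   T   T   T   T   T

17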